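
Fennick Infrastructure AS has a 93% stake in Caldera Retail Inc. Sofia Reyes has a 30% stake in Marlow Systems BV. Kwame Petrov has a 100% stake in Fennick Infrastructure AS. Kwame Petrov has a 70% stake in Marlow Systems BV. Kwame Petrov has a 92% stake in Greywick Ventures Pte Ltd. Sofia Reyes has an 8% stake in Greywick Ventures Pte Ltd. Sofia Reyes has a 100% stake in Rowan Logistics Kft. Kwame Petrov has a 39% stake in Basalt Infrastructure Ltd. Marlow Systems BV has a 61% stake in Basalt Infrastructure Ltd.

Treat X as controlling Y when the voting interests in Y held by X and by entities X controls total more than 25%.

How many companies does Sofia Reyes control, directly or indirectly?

Sofia holds 30% of Marlow, so Sofia controls Marlow.
Marlow holds 61% of Basalt, so Sofia controls Basalt.
Sofia holds 100% of Rowan, so Sofia controls Rowan.
No other company's threshold is met.
Sofia controls 3 companies.

3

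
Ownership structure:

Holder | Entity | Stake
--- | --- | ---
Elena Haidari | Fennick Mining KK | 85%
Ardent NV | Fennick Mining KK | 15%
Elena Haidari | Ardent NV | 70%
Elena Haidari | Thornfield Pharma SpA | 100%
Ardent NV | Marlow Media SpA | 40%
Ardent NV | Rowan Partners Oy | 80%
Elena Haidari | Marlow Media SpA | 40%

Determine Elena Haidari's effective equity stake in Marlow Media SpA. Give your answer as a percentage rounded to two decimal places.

68.00%

Elena reaches Marlow along 2 paths.
Via Ardent: 70% × 40% = 28%.
Direct stake: 40% = 40%.
Total: 28% + 40% = 68%.
Rounded: 68.00%.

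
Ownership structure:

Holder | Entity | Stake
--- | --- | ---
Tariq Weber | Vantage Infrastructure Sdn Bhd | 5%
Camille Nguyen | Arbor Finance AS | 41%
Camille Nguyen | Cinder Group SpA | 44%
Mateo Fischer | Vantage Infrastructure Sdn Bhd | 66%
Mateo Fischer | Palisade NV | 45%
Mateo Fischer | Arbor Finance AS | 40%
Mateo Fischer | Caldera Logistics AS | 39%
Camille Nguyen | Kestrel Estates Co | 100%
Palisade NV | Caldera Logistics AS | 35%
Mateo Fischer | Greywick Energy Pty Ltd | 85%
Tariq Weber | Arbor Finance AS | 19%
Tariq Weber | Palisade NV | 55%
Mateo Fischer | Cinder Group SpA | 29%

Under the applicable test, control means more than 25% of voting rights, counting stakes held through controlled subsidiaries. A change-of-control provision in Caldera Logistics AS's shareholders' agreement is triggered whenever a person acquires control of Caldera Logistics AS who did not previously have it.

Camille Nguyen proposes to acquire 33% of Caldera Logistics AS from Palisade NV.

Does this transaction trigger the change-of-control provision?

The purchase adds only to Camille's holdings (Palisade's stake shrinks), so Camille is the only person who could newly come to control Caldera.
Camille holds 100% of Kestrel, so Camille controls Kestrel.
Camille holds 44% of Cinder, so Camille controls Cinder.
Camille holds 41% of Arbor, so Camille controls Arbor.
Neither Camille nor any entity Camille controls holds any voting interest in Caldera.
So before the transaction, Camille does not control Caldera.
After the purchase, Camille holds 33% of Caldera directly, and Palisade's stake falls to 2%.
Camille holds 33% of Caldera, so Camille controls Caldera.
Camille did not control Caldera before and does after, so the clause is triggered.

Yes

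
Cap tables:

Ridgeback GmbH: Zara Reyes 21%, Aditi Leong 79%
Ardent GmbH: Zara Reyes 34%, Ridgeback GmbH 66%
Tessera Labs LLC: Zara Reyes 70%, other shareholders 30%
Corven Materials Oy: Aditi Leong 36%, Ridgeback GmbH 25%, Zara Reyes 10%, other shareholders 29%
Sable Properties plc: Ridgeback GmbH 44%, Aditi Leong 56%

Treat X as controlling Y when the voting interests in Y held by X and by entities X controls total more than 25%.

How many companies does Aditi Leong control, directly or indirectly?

4

Aditi holds 79% of Ridgeback, so Aditi controls Ridgeback.
Ridgeback holds 66% of Ardent, so Aditi controls Ardent.
Aditi and Ridgeback together hold 36% + 25% = 61% of Corven, so Aditi controls Corven.
Ridgeback and Aditi together hold 44% + 56% = 100% of Sable, so Aditi controls Sable.
No other company's threshold is met.
Aditi controls 4 companies.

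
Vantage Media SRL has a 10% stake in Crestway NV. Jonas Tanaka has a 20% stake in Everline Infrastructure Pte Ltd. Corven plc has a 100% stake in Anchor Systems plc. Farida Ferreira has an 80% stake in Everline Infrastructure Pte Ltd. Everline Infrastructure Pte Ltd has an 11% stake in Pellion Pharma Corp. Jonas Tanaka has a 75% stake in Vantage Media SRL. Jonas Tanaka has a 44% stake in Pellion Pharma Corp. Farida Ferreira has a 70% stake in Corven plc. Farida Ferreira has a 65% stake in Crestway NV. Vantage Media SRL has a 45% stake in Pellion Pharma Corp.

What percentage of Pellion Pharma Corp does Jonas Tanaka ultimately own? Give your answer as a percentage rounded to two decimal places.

Jonas reaches Pellion along 3 paths.
Via Everline: 20% × 11% = 2.2%.
Direct stake: 44% = 44%.
Via Vantage: 75% × 45% = 33.75%.
Total: 2.2% + 44% + 33.75% = 79.95%.

79.95%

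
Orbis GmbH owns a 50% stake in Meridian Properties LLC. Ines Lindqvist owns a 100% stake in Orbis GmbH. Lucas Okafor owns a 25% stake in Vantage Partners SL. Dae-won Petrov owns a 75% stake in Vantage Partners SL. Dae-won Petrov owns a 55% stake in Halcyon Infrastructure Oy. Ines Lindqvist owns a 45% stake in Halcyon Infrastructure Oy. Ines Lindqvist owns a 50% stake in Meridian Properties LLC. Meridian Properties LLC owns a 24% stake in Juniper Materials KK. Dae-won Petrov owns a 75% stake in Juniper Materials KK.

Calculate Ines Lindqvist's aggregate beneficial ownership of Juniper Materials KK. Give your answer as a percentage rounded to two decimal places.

Ines reaches Juniper along 2 paths.
Via Orbis → Meridian: 100% × 50% × 24% = 12%.
Via Meridian: 50% × 24% = 12%.
Total: 12% + 12% = 24%.
Rounded: 24.00%.

24.00%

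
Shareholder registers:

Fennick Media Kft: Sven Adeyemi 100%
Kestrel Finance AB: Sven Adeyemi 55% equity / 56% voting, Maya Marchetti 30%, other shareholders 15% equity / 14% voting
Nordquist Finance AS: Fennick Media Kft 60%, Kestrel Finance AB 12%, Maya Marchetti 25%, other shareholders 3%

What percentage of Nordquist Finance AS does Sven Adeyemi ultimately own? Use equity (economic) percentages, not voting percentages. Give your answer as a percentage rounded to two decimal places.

66.60%

Sven reaches Nordquist along 2 paths.
Via Fennick: 100% × 60% = 60%.
Via Kestrel: 55% × 12% = 6.6%.
Total: 60% + 6.6% = 66.6%.
Rounded: 66.60%.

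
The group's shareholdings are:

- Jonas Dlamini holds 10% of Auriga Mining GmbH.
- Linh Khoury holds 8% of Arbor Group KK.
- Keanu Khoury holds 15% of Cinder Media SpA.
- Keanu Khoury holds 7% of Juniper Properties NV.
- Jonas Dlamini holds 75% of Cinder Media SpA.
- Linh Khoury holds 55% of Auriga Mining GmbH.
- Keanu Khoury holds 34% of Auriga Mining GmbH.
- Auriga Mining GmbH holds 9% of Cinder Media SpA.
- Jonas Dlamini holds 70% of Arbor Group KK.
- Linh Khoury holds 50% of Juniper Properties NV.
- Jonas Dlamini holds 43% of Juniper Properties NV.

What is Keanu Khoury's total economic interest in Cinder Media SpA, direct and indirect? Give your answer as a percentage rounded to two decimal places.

18.06%

Keanu reaches Cinder along 2 paths.
Direct stake: 15% = 15%.
Via Auriga: 34% × 9% = 3.06%.
Total: 15% + 3.06% = 18.06%.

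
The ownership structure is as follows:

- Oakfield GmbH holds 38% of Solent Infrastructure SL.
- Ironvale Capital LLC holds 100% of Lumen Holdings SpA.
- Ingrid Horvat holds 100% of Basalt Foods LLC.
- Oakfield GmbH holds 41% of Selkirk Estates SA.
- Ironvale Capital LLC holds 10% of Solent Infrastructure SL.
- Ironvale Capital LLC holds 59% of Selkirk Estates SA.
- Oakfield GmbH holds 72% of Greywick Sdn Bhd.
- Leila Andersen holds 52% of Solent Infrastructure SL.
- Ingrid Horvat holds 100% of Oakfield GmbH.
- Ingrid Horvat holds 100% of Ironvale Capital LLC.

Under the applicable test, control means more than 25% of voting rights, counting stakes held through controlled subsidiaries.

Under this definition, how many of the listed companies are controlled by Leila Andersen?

Leila holds 52% of Solent, so Leila controls Solent.
No other company's threshold is met.
Leila controls 1 company.

1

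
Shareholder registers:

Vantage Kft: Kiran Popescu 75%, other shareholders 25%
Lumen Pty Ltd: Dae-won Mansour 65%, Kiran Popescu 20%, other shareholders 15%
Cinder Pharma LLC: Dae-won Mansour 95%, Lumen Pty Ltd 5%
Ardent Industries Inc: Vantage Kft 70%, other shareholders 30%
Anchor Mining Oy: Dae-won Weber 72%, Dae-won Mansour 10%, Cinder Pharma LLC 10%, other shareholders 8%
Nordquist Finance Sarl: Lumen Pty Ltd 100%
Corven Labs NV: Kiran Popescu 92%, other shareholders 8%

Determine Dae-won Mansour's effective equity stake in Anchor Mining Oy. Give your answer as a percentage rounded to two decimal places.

Dae-won Mansour reaches Anchor along 3 paths.
Direct stake: 10% = 10%.
Via Cinder: 95% × 10% = 9.5%.
Via Lumen → Cinder: 65% × 5% × 10% = 0.325%.
Total: 10% + 9.5% + 0.325% = 19.825%.
Rounded: 19.83%.

19.83%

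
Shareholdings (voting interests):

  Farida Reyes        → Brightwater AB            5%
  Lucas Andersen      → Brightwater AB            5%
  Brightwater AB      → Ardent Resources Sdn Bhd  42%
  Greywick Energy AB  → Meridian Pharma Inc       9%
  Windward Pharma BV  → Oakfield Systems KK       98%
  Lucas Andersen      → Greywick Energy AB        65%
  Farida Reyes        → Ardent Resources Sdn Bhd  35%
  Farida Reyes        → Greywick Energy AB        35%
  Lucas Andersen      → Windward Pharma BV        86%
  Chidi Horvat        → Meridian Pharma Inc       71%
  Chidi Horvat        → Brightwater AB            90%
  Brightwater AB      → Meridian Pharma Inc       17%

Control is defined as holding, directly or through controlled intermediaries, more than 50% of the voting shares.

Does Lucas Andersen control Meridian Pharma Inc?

Lucas holds 65% of Greywick, so Lucas controls Greywick.
Lucas holds 86% of Windward, so Lucas controls Windward.
Windward holds 98% of Oakfield, so Lucas controls Oakfield.
In Meridian, Lucas's side holds only 9%, not > 50%.
So Lucas does not control Meridian.

No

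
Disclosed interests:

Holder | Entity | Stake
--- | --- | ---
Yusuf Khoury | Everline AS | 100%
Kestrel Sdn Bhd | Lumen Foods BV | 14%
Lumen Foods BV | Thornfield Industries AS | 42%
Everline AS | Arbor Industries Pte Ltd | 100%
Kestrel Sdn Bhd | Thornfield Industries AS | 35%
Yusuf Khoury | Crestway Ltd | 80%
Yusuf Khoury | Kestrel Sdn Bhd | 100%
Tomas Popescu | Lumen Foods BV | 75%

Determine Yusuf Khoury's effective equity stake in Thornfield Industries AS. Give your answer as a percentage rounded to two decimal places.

40.88%

Yusuf reaches Thornfield along 2 paths.
Via Kestrel → Lumen: 100% × 14% × 42% = 5.88%.
Via Kestrel: 100% × 35% = 35%.
Total: 5.88% + 35% = 40.88%.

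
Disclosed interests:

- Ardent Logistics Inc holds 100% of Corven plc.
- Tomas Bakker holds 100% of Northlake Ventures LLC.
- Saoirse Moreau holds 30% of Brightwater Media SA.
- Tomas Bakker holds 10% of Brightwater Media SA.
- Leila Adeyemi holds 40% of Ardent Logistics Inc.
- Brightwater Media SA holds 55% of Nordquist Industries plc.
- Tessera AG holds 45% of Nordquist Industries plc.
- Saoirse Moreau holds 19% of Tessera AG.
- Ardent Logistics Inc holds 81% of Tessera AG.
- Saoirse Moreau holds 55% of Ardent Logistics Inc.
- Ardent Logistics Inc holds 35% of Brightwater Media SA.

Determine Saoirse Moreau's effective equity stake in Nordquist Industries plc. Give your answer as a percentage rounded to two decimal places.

Saoirse reaches Nordquist along 4 paths.
Via Ardent → Brightwater: 55% × 35% × 55% = 10.5875%.
Via Brightwater: 30% × 55% = 16.5%.
Via Tessera: 19% × 45% = 8.55%.
Via Ardent → Tessera: 55% × 81% × 45% = 20.0475%.
Total: 10.5875% + 16.5% + 8.55% + 20.0475% = 55.685%.
Rounded: 55.69%.

55.69%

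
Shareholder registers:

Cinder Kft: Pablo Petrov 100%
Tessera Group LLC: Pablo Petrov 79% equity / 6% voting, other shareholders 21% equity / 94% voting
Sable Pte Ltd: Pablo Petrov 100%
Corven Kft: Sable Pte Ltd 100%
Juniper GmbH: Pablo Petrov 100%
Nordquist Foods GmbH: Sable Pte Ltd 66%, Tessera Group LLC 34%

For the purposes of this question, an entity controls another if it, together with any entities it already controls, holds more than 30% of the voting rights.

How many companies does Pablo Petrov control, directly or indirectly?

5

Pablo holds 100% of Cinder, so Pablo controls Cinder.
Pablo holds 100% of Sable, so Pablo controls Sable.
Sable holds 100% of Corven, so Pablo controls Corven.
Pablo holds 100% of Juniper, so Pablo controls Juniper.
Sable holds 66% of Nordquist, so Pablo controls Nordquist.
No other company's threshold is met.
Pablo controls 5 companies.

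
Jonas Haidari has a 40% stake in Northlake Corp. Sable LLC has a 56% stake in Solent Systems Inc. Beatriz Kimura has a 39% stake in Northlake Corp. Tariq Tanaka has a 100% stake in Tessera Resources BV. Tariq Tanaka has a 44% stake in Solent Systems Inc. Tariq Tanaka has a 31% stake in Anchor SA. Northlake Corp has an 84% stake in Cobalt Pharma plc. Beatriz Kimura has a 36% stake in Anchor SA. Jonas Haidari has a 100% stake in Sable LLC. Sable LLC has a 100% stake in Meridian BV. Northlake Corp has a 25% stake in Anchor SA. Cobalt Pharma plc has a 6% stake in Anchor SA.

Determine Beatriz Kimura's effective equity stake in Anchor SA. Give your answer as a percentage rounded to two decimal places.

Beatriz reaches Anchor along 3 paths.
Direct stake: 36% = 36%.
Via Northlake: 39% × 25% = 9.75%.
Via Northlake → Cobalt: 39% × 84% × 6% = 1.9656%.
Total: 36% + 9.75% + 1.9656% = 47.7156%.
Rounded: 47.72%.

47.72%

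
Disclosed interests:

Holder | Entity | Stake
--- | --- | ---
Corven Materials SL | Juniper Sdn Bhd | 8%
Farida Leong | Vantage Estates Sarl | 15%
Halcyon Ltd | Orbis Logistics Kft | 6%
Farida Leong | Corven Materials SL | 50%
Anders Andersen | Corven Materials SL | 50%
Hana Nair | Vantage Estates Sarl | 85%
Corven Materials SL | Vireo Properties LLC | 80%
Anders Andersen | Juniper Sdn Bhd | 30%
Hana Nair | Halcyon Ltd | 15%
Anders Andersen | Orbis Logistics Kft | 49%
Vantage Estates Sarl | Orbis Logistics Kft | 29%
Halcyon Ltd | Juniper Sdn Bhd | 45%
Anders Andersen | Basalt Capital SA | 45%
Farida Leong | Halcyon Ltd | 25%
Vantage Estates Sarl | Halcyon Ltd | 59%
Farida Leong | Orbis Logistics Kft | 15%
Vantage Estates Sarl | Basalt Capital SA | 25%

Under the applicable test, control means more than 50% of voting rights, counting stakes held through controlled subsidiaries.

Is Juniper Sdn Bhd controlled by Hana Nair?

No

Hana holds 85% of Vantage, so Hana controls Vantage.
Hana and Vantage together hold 15% + 59% = 74% of Halcyon, so Hana controls Halcyon.
In Juniper, Hana's side holds only 45%, not > 50%.
So Hana does not control Juniper.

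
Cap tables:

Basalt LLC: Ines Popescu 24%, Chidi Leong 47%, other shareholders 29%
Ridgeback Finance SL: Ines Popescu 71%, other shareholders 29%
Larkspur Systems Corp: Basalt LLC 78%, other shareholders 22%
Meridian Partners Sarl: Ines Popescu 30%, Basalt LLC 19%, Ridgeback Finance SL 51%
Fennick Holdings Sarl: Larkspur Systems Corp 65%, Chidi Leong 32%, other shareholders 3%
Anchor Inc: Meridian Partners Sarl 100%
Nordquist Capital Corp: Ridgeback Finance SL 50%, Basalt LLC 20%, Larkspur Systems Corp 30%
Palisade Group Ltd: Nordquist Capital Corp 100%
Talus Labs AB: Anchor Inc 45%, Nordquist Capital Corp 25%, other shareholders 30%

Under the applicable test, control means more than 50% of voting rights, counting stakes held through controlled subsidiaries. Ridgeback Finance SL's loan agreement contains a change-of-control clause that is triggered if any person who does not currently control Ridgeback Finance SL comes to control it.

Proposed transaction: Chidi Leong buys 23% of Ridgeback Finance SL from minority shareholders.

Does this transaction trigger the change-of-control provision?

The purchase changes only Chidi's holdings, so Chidi is the only person who could newly come to control Ridgeback.
Chidi's largest direct stake is 47% in Basalt, which does not meet the threshold, so Chidi controls no company.
Neither Chidi nor any entity Chidi controls holds any voting interest in Ridgeback.
So before the transaction, Chidi does not control Ridgeback.
After the purchase, Chidi holds 23% of Ridgeback directly.
After the transaction, Chidi's side holds 23% of Ridgeback, not > 50%, so Chidi still does not control Ridgeback.
No new person acquires control, so the clause is not triggered.

No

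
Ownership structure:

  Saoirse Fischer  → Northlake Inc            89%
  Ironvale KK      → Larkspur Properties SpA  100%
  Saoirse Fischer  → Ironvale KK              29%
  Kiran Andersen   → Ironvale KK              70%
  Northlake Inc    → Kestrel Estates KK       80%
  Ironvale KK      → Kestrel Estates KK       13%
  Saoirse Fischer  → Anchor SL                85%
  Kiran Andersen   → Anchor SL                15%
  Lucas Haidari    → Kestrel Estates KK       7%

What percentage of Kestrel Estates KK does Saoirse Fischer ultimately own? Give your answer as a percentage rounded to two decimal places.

74.97%

Saoirse reaches Kestrel along 2 paths.
Via Northlake: 89% × 80% = 71.2%.
Via Ironvale: 29% × 13% = 3.77%.
Total: 71.2% + 3.77% = 74.97%.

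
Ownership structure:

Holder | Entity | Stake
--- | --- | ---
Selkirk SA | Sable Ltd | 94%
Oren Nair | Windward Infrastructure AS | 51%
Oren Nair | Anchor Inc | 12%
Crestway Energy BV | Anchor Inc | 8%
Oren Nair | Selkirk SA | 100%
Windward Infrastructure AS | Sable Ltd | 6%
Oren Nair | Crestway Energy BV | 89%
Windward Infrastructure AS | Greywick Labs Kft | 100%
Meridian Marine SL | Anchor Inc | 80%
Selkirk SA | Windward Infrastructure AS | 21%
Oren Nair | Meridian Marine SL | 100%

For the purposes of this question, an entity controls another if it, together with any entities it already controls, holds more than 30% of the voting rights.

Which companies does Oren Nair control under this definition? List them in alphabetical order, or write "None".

Anchor Inc, Crestway Energy BV, Greywick Labs Kft, Meridian Marine SL, Sable Ltd, Selkirk SA, Windward Infrastructure AS

Oren holds 89% of Crestway, so Oren controls Crestway.
Oren holds 100% of Selkirk, so Oren controls Selkirk.
Oren holds 100% of Meridian, so Oren controls Meridian.
Crestway and Meridian and Oren together hold 8% + 80% + 12% = 100% of Anchor, so Oren controls Anchor.
Selkirk and Oren together hold 21% + 51% = 72% of Windward, so Oren controls Windward.
Windward and Selkirk together hold 6% + 94% = 100% of Sable, so Oren controls Sable.
Windward holds 100% of Greywick, so Oren controls Greywick.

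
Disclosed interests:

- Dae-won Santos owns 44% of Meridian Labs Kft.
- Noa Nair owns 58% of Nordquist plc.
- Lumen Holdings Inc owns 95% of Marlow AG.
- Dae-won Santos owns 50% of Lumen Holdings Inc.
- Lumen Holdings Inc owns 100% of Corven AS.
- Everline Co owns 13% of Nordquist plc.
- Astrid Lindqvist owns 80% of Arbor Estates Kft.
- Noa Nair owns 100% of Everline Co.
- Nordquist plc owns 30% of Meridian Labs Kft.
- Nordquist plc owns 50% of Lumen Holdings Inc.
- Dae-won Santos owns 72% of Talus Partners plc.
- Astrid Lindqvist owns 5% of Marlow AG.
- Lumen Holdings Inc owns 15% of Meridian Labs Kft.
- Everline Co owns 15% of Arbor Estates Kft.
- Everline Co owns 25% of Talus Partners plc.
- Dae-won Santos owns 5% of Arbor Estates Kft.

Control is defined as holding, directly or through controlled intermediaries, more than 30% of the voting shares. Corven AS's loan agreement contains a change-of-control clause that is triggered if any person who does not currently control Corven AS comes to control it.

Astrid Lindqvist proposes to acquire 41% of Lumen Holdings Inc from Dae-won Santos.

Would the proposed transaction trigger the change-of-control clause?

Yes

The purchase adds only to Astrid's holdings (Dae-won's stake shrinks), so Astrid is the only person who could newly come to control Corven.
Astrid holds 80% of Arbor, so Astrid controls Arbor.
Neither Astrid nor any entity Astrid controls holds any voting interest in Corven.
So before the transaction, Astrid does not control Corven.
After the purchase, Astrid holds 41% of Lumen directly, and Dae-won's stake falls to 9%.
Astrid holds 41% of Lumen, so Astrid controls Lumen.
Lumen holds 100% of Corven, so Astrid controls Corven.
Astrid did not control Corven before and does after, so the clause is triggered.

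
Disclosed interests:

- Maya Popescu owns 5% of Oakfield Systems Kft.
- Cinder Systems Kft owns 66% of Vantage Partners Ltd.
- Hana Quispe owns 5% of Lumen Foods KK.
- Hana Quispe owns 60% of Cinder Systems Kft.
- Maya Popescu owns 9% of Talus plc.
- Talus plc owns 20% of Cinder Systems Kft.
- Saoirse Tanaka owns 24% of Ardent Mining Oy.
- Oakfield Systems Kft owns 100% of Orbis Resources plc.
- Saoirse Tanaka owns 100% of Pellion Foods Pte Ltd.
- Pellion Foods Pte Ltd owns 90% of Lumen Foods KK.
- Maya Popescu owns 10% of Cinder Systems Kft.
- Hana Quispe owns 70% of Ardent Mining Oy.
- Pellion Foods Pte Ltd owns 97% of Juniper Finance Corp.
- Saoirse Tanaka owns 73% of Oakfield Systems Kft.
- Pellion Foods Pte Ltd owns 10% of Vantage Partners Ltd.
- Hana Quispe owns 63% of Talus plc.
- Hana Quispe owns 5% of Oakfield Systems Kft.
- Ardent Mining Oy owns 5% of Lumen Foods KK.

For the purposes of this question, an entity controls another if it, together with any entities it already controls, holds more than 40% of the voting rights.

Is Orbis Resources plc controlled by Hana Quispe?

Hana holds 63% of Talus, so Hana controls Talus.
Hana holds 70% of Ardent, so Hana controls Ardent.
Talus and Hana together hold 20% + 60% = 80% of Cinder, so Hana controls Cinder.
Cinder holds 66% of Vantage, so Hana controls Vantage.
Neither Hana nor any entity Hana controls holds any voting interest in Orbis.
So Hana does not control Orbis.

No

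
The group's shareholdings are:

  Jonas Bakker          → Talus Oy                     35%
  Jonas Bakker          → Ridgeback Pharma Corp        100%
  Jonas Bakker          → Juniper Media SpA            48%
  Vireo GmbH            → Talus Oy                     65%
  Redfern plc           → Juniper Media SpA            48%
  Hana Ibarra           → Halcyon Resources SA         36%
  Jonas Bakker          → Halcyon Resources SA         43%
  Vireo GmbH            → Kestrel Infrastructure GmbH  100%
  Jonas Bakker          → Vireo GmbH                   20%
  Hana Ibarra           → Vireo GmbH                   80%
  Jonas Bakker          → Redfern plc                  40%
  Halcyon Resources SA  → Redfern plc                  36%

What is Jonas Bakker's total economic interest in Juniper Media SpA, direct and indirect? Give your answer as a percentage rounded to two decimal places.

74.63%

Jonas reaches Juniper along 3 paths.
Via Redfern: 40% × 48% = 19.2%.
Via Halcyon → Redfern: 43% × 36% × 48% = 7.4304%.
Direct stake: 48% = 48%.
Total: 19.2% + 7.4304% + 48% = 74.6304%.
Rounded: 74.63%.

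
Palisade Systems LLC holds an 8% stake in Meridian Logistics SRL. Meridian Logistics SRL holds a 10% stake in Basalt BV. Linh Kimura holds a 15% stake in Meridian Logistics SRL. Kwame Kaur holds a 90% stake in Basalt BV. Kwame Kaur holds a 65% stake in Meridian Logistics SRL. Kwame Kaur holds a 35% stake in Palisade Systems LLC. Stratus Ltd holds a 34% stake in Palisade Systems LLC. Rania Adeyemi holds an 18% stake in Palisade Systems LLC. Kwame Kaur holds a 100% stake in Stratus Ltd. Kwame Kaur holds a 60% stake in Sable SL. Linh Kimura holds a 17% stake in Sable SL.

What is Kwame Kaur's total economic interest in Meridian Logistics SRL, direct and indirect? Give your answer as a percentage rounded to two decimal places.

Kwame reaches Meridian along 3 paths.
Direct stake: 65% = 65%.
Via Palisade: 35% × 8% = 2.8%.
Via Stratus → Palisade: 100% × 34% × 8% = 2.72%.
Total: 65% + 2.8% + 2.72% = 70.52%.

70.52%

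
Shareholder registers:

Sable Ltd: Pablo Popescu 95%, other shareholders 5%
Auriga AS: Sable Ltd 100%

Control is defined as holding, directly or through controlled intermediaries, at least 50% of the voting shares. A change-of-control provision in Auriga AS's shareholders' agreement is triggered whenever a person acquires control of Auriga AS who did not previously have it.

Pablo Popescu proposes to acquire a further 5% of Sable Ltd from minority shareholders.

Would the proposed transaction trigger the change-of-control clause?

The purchase changes only Pablo's holdings, so Pablo is the only person who could newly come to control Auriga.
Pablo holds 95% of Sable, so Pablo controls Sable.
Sable holds 100% of Auriga, so Pablo controls Auriga.
So Pablo already controls Auriga before the transaction.
After the purchase, Pablo's direct stake in Sable rises to 95% + 5% = 100%.
Pablo controlled Auriga already, so this is not a new person acquiring control; every other person's position is unchanged or reduced.
No new person acquires control, so the clause is not triggered.

No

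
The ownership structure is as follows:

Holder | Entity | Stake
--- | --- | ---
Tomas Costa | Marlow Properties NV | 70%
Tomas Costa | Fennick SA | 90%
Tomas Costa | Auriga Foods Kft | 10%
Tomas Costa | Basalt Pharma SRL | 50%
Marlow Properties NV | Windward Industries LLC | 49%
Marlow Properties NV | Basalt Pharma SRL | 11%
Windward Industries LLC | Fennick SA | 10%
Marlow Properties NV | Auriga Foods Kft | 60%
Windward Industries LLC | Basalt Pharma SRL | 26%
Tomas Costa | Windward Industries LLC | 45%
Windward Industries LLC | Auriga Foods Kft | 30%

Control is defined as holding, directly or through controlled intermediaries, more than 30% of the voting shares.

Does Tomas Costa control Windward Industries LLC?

Yes

Tomas holds 70% of Marlow, so Tomas controls Marlow.
Tomas and Marlow together hold 45% + 49% = 94% of Windward, so Tomas controls Windward.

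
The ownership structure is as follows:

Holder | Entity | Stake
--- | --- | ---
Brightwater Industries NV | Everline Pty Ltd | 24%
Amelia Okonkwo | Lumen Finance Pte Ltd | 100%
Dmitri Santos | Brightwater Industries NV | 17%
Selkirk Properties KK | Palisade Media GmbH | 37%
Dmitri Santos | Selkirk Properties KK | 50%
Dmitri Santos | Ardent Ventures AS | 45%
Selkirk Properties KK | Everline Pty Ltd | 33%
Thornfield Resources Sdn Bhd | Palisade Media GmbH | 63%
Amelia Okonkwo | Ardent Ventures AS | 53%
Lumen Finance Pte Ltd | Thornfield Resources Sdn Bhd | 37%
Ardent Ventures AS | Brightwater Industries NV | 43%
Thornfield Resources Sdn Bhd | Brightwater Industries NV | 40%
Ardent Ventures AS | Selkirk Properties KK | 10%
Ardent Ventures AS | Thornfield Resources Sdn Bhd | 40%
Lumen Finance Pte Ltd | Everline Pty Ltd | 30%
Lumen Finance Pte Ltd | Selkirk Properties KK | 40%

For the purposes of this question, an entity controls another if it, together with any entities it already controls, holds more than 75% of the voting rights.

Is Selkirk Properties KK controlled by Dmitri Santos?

Dmitri's largest direct stake is 50% in Selkirk, which does not meet the threshold, so Dmitri controls no company.
In Selkirk, Dmitri's side holds only 50%, not > 75%.
So Dmitri does not control Selkirk.

No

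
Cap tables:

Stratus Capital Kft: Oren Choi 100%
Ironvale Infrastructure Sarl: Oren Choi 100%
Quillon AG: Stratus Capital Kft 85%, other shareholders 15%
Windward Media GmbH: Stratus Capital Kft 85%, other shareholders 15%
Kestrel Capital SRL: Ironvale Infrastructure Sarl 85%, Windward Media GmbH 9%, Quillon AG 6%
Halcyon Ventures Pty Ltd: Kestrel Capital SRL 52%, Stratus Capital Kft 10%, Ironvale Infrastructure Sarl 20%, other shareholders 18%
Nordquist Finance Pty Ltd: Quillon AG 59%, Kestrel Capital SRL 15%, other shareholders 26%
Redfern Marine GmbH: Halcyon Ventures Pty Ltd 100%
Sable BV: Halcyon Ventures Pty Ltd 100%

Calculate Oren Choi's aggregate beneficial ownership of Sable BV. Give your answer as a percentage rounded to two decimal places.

Oren reaches Sable along 5 paths.
Via Ironvale → Kestrel → Halcyon: 100% × 85% × 52% × 100% = 44.2%.
Via Stratus → Windward → Kestrel → Halcyon: 100% × 85% × 9% × 52% × 100% = 3.978%.
Via Stratus → Quillon → Kestrel → Halcyon: 100% × 85% × 6% × 52% × 100% = 2.652%.
Via Stratus → Halcyon: 100% × 10% × 100% = 10%.
Via Ironvale → Halcyon: 100% × 20% × 100% = 20%.
Total: 44.2% + 3.978% + 2.652% + 10% + 20% = 80.83%.

80.83%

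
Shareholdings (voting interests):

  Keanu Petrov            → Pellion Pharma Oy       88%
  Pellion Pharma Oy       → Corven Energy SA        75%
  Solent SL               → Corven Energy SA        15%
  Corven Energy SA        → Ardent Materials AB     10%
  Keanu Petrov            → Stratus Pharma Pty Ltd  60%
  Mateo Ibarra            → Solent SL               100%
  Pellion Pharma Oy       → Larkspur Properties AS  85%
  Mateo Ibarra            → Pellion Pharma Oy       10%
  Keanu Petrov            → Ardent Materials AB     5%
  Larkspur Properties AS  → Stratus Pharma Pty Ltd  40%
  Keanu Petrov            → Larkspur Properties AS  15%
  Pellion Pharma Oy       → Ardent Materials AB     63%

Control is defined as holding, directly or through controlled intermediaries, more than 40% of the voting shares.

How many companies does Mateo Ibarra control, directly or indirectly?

Mateo holds 100% of Solent, so Mateo controls Solent.
No other company's threshold is met.
Mateo controls 1 company.

1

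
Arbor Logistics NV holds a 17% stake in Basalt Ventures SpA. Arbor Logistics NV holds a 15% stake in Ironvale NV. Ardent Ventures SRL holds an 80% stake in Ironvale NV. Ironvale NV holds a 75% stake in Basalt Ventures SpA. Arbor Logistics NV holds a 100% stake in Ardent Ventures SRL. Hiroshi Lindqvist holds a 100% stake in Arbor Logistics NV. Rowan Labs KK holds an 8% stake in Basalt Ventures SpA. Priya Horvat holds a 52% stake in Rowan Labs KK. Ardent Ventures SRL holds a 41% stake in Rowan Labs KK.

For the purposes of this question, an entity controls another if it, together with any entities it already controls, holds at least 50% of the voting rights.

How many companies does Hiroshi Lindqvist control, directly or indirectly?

4

Hiroshi holds 100% of Arbor, so Hiroshi controls Arbor.
Arbor holds 100% of Ardent, so Hiroshi controls Ardent.
Ardent and Arbor together hold 80% + 15% = 95% of Ironvale, so Hiroshi controls Ironvale.
Ironvale and Arbor together hold 75% + 17% = 92% of Basalt, so Hiroshi controls Basalt.
No other company's threshold is met.
Hiroshi controls 4 companies.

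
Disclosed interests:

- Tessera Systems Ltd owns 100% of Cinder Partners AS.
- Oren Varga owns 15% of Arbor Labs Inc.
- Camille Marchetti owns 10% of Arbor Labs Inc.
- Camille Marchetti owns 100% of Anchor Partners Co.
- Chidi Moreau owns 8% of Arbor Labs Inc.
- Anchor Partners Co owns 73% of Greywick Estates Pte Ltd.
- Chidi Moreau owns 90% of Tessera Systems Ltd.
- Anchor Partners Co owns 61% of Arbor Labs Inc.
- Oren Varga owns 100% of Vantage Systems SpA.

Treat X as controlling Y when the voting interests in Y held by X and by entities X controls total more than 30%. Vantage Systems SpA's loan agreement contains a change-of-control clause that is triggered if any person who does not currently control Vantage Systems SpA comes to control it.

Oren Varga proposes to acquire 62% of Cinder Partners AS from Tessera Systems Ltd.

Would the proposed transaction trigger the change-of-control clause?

The purchase adds only to Oren's holdings (Tessera's stake shrinks), so Oren is the only person who could newly come to control Vantage.
Oren holds 100% of Vantage, so Oren controls Vantage.
So Oren already controls Vantage before the transaction.
After the purchase, Oren holds 62% of Cinder directly, and Tessera's stake falls to 38%.
Oren controlled Vantage already, so this is not a new person acquiring control; every other person's position is unchanged or reduced.
No new person acquires control, so the clause is not triggered.

No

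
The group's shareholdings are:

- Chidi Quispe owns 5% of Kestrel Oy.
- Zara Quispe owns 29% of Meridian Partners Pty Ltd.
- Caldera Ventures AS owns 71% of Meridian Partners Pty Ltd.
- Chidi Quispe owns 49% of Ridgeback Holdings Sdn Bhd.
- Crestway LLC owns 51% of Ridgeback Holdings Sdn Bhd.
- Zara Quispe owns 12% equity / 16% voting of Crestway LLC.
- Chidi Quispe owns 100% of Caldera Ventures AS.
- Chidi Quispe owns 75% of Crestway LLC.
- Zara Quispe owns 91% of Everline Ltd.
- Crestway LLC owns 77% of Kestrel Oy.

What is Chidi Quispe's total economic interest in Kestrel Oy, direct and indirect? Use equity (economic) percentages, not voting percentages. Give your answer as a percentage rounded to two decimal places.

62.75%

Chidi reaches Kestrel along 2 paths.
Direct stake: 5% = 5%.
Via Crestway: 75% × 77% = 57.75%.
Total: 5% + 57.75% = 62.75%.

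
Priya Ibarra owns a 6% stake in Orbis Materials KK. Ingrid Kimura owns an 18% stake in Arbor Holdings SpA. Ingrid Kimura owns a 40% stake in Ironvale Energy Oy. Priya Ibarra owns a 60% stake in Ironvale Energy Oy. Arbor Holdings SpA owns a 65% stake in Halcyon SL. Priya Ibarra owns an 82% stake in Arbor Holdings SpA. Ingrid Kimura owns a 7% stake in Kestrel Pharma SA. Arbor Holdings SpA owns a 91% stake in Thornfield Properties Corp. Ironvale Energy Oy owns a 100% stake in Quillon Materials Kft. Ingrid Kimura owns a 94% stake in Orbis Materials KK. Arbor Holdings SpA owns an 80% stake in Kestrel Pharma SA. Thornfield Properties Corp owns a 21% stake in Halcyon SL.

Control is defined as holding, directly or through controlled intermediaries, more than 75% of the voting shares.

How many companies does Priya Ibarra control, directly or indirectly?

Priya holds 82% of Arbor, so Priya controls Arbor.
Arbor holds 80% of Kestrel, so Priya controls Kestrel.
Arbor holds 91% of Thornfield, so Priya controls Thornfield.
Arbor and Thornfield together hold 65% + 21% = 86% of Halcyon, so Priya controls Halcyon.
No other company's threshold is met.
Priya controls 4 companies.

4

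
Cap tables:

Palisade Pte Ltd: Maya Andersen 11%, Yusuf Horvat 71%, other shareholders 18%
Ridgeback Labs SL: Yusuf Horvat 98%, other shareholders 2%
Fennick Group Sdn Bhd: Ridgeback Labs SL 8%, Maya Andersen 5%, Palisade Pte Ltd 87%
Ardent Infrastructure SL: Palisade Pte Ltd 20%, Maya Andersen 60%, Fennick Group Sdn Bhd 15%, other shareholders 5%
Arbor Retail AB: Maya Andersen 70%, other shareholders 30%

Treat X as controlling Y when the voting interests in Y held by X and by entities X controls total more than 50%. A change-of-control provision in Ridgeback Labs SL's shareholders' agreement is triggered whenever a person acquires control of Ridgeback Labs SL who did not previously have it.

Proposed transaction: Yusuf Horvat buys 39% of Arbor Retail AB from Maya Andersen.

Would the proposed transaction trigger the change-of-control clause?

No

The purchase adds only to Yusuf's holdings (Maya's stake shrinks), so Yusuf is the only person who could newly come to control Ridgeback.
Yusuf holds 98% of Ridgeback, so Yusuf controls Ridgeback.
So Yusuf already controls Ridgeback before the transaction.
After the purchase, Yusuf holds 39% of Arbor directly, and Maya's stake falls to 31%.
Yusuf controlled Ridgeback already, so this is not a new person acquiring control; every other person's position is unchanged or reduced.
No new person acquires control, so the clause is not triggered.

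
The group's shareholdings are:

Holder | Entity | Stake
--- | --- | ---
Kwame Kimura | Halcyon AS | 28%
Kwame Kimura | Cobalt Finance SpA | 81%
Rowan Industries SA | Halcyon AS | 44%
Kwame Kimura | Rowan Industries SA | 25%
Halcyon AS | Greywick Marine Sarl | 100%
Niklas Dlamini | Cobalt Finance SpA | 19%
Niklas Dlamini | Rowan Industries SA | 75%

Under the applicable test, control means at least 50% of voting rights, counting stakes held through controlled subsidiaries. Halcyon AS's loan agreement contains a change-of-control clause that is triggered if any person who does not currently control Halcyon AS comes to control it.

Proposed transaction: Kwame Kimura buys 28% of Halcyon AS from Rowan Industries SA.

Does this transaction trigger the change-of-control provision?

The purchase adds only to Kwame's holdings (Rowan's stake shrinks), so Kwame is the only person who could newly come to control Halcyon.
Kwame holds 81% of Cobalt, so Kwame controls Cobalt.
In Halcyon, Kwame's side holds only 28%, not ≥ 50%.
So before the transaction, Kwame does not control Halcyon.
After the purchase, Kwame's direct stake in Halcyon rises to 28% + 28% = 56%, and Rowan's stake falls to 16%.
Kwame holds 56% of Halcyon, so Kwame controls Halcyon.
Kwame did not control Halcyon before and does after, so the clause is triggered.

Yes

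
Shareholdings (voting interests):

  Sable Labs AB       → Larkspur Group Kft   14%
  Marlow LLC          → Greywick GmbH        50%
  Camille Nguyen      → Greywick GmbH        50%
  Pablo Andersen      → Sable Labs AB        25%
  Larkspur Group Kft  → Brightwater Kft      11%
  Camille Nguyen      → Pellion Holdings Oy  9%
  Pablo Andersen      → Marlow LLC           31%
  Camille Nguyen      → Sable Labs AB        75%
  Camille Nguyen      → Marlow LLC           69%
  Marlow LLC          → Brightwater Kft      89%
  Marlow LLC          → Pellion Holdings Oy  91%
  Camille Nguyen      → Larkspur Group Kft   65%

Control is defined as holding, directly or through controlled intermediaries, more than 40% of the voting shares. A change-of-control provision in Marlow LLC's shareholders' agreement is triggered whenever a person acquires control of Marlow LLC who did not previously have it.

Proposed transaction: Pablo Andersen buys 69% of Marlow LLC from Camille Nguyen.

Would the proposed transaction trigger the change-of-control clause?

Yes

The purchase adds only to Pablo's holdings (Camille's stake shrinks), so Pablo is the only person who could newly come to control Marlow.
Pablo's largest direct stake is 31% in Marlow, which does not meet the threshold, so Pablo controls no company.
In Marlow, Pablo's side holds only 31%, not > 40%.
So before the transaction, Pablo does not control Marlow.
After the purchase, Pablo's direct stake in Marlow rises to 31% + 69% = 100%, and Camille's stake falls to 0%.
Pablo holds 100% of Marlow, so Pablo controls Marlow.
Pablo did not control Marlow before and does after, so the clause is triggered.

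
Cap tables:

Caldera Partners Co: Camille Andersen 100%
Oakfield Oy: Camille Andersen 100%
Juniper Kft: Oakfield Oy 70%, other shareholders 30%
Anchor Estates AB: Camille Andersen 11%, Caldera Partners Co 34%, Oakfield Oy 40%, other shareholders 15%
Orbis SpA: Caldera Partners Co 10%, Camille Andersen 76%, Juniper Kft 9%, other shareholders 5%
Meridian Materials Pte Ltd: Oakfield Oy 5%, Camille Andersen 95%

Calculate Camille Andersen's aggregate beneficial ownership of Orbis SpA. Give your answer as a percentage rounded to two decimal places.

92.30%

Camille reaches Orbis along 3 paths.
Via Caldera: 100% × 10% = 10%.
Direct stake: 76% = 76%.
Via Oakfield → Juniper: 100% × 70% × 9% = 6.3%.
Total: 10% + 76% + 6.3% = 92.3%.
Rounded: 92.30%.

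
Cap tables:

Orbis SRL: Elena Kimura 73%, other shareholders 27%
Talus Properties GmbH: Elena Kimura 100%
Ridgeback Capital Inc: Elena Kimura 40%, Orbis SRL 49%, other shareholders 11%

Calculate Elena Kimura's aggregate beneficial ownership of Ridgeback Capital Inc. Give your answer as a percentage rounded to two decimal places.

Elena reaches Ridgeback along 2 paths.
Direct stake: 40% = 40%.
Via Orbis: 73% × 49% = 35.77%.
Total: 40% + 35.77% = 75.77%.

75.77%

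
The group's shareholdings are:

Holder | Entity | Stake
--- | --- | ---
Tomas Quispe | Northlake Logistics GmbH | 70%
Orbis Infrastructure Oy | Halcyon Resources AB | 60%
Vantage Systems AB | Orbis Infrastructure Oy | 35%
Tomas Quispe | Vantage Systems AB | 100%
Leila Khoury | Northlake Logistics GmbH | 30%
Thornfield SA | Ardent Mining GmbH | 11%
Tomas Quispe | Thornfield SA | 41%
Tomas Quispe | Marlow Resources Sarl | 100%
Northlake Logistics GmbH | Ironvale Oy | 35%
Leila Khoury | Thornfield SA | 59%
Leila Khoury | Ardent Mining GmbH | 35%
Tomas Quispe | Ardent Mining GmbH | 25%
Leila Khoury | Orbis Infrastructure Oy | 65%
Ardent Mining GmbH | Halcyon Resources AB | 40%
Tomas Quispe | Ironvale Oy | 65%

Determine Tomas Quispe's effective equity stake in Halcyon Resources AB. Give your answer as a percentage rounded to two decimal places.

32.80%

Tomas reaches Halcyon along 3 paths.
Via Thornfield → Ardent: 41% × 11% × 40% = 1.804%.
Via Ardent: 25% × 40% = 10%.
Via Vantage → Orbis: 100% × 35% × 60% = 21%.
Total: 1.804% + 10% + 21% = 32.804%.
Rounded: 32.80%.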